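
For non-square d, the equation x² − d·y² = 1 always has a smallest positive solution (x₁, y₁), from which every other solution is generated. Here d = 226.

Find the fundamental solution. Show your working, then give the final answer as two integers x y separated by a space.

451 30

√226 = [15; 30, …], period ℓ=1 (odd) → k=1
i=0: a=15 ⇒ p=15, q=1
i=1: a=30 ⇒ p=451, q=30
→ (451, 30).  Check: 451²=203401, 226·30²=203400, difference 1.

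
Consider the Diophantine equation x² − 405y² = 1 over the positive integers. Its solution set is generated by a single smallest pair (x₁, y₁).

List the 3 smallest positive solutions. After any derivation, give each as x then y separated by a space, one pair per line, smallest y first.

[20; 8,40] for √405; ℓ=2 ⇒ convergent index 1
i=0: a=20 ⇒ p=20, q=1
i=1: a=8 ⇒ p=161, q=8
→ (161, 8).  Check: 161²=25921, 405·8²=25920, difference 1.
n=2: (161,8)∘(161,8) = (161·161+405·8·8, 161·8+8·161) = (51841,2576)
n=3: (51841,2576)∘(161,8) = (161·51841+405·8·2576, 161·2576+8·51841) = (16692641,829464)

161 8
51841 2576
16692641 829464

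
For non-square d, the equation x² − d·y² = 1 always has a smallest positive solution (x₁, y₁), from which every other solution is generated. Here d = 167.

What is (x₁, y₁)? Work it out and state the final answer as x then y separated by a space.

168 13

d=167: √d = [12; 1,11,1,24] (ℓ=4, even), read p_3/q_3
i=0: a=12 ⇒ p=12, q=1
…
i=2: a=11 ⇒ p=155, q=12
i=3: a=1 ⇒ p=168, q=13
→ (168, 13).  Check: 168²=28224, 167·13²=28223, difference 1.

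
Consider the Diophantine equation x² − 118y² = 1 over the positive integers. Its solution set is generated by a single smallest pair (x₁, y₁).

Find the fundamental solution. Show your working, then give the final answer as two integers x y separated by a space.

306917 28254

[10; 1,6,3,2,10,2,3,6,1,20] for √118; ℓ=10 ⇒ convergent index 9
step 0: (10, 1)  from 10·(1,0) + (0,1)
…
step 4: (554, 51)  from 2·(239,22) + (76,7)
step 5: (5779, 532)  from 10·(554,51) + (239,22)
step 6: (12112, 1115)  from 2·(5779,532) + (554,51)
…
step 8: (264802, 24377)  from 6·(42115,3877) + (12112,1115)
step 9: (306917, 28254)  from 1·(264802,24377) + (42115,3877)
fundamental: x₁=306917, y₁=28254  (since 94198044889 − 118·798288516 = 1)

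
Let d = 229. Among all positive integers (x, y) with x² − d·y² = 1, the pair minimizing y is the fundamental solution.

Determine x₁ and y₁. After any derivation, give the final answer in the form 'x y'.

5848201 386460

d=229: √d = [15; 7,1,1,7,30] (ℓ=5, odd), read p_9/q_9
k=0  a_k=15  p_k/q_k = 15/1
…
k=4  a_k=7  p_k/q_k = 1710/113
k=5  a_k=30  p_k/q_k = 51527/3405
…
k=7  a_k=1  p_k/q_k = 413926/27353
k=8  a_k=1  p_k/q_k = 776325/51301
k=9  a_k=7  p_k/q_k = 5848201/386460
(x₁, y₁) = (5848201, 386460);  5848201² − 229·386460² = 1 ✓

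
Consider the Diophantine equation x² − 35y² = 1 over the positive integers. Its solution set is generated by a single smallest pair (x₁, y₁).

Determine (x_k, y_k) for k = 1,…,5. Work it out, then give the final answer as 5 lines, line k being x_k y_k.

6 1
71 12
846 143
10081 1704
120126 20305

[5; 1,10] for √35; ℓ=2 ⇒ convergent index 1
k=0  a_k=5  p_k/q_k = 5/1
k=1  a_k=1  p_k/q_k = 6/1
fundamental: x₁=6, y₁=1  (since 36 − 35·1 = 1)
k=2:  x_2 = 6·6+35·1·1 = 71,  y_2 = 6·1+1·6 = 12
k=3:  x_3 = 6·71+35·1·12 = 846,  y_3 = 6·12+1·71 = 143
k=4:  x_4 = 6·846+35·1·143 = 10081,  y_4 = 6·143+1·846 = 1704
k=5:  x_5 = 6·10081+35·1·1704 = 120126,  y_5 = 6·1704+1·10081 = 20305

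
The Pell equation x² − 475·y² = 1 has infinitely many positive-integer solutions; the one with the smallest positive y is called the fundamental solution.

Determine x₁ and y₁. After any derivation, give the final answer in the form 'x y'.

d=475: √d = [21; 1,3,1,6,2,6,1,3,1,42] (ℓ=10, even), read p_9/q_9
a_0=21:  p_0=21·1+0=21,  q_0=21·0+1=1
a_1=1:  p_1=1·21+1=22,  q_1=1·1+0=1
a_2=3:  p_2=3·22+21=87,  q_2=3·1+1=4
a_3=1:  p_3=1·87+22=109,  q_3=1·4+1=5
a_4=6:  p_4=6·109+87=741,  q_4=6·5+4=34
…
a_6=6:  p_6=6·1591+741=10287,  q_6=6·73+34=472
a_7=1:  p_7=1·10287+1591=11878,  q_7=1·472+73=545
a_8=3:  p_8=3·11878+10287=45921,  q_8=3·545+472=2107
a_9=1:  p_9=1·45921+11878=57799,  q_9=1·2107+545=2652
(x₁, y₁) = (57799, 2652);  57799² − 475·2652² = 1 ✓

57799 2652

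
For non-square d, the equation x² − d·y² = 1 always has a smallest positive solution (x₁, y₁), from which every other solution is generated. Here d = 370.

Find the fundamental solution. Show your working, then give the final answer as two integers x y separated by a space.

213859 11118

√370 → a₀=19, period (4,4,38); ℓ=3 odd so k=5
a_0=19:  p_0=19·1+0=19,  q_0=19·0+1=1
…
a_2=4:  p_2=4·77+19=327,  q_2=4·4+1=17
…
a_4=4:  p_4=4·12503+327=50339,  q_4=4·650+17=2617
a_5=4:  p_5=4·50339+12503=213859,  q_5=4·2617+650=11118
→ (213859, 11118).  Check: 213859²=45735671881, 370·11118²=45735671880, difference 1.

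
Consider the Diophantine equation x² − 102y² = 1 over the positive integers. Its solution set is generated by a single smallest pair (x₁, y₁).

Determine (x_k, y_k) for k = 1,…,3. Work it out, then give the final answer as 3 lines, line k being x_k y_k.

101 10
20401 2020
4120901 408030

√102 = [10; 10,20, …], period ℓ=2 (even) → k=1
k=0  a_k=10  p_k/q_k = 10/1
k=1  a_k=10  p_k/q_k = 101/10
→ (101, 10).  Check: 101²=10201, 102·10²=10200, difference 1.
(101+10√102)^2 = 20401 + 2020√102
(101+10√102)^3 = 4120901 + 408030√102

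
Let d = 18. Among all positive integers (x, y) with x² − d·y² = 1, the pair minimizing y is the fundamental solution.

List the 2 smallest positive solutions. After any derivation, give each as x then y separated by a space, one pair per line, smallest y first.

17 4
577 136

d=18: √d = [4; 4,8] (ℓ=2, even), read p_1/q_1
step 0: (4, 1)  from 4·(1,0) + (0,1)
step 1: (17, 4)  from 4·(4,1) + (1,0)
(x₁, y₁) = (17, 4);  17² − 18·4² = 1 ✓
k=2:  x_2 = 17·17+18·4·4 = 577,  y_2 = 17·4+4·17 = 136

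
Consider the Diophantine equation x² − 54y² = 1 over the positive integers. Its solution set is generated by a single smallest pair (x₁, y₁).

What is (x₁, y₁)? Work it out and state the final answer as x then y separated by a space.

485 66

d=54: √d = [7; 2,1,6,1,2,14] (ℓ=6, even), read p_5/q_5
step 0: (7, 1)  from 7·(1,0) + (0,1)
step 1: (15, 2)  from 2·(7,1) + (1,0)
step 2: (22, 3)  from 1·(15,2) + (7,1)
step 3: (147, 20)  from 6·(22,3) + (15,2)
step 4: (169, 23)  from 1·(147,20) + (22,3)
step 5: (485, 66)  from 2·(169,23) + (147,20)
(x₁, y₁) = (485, 66);  485² − 54·66² = 1 ✓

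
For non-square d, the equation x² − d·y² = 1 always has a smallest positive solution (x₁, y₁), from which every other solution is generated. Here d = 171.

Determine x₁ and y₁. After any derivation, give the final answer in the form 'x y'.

170 13

d=171: √d = [13; 13,26] (ℓ=2, even), read p_1/q_1
k=0  a_k=13  p_k/q_k = 13/1
k=1  a_k=13  p_k/q_k = 170/13
→ (170, 13).  Check: 170²=28900, 171·13²=28899, difference 1.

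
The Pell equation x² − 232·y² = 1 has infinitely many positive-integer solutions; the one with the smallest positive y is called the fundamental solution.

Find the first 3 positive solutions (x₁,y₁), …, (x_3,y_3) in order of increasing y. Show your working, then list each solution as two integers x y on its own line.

19603 1287
768555217 50458122
30131975818099 1978261129845

[15; 4,3,7,3,4,30] for √232; ℓ=6 ⇒ convergent index 5
a_0=15:  p_0=15·1+0=15,  q_0=15·0+1=1
a_1=4:  p_1=4·15+1=61,  q_1=4·1+0=4
a_2=3:  p_2=3·61+15=198,  q_2=3·4+1=13
a_3=7:  p_3=7·198+61=1447,  q_3=7·13+4=95
a_4=3:  p_4=3·1447+198=4539,  q_4=3·95+13=298
a_5=4:  p_5=4·4539+1447=19603,  q_5=4·298+95=1287
fundamental: x₁=19603, y₁=1287  (since 384277609 − 232·1656369 = 1)
(19603+1287√232)^2 = 768555217 + 50458122√232
(19603+1287√232)^3 = 30131975818099 + 1978261129845√232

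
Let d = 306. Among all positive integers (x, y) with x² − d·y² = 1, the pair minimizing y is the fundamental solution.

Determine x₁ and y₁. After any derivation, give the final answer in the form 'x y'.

d=306: √d = [17; 2,34] (ℓ=2, even), read p_1/q_1
i=0: a=17 ⇒ p=17, q=1
i=1: a=2 ⇒ p=35, q=2
fundamental: x₁=35, y₁=2  (since 1225 − 306·4 = 1)

35 2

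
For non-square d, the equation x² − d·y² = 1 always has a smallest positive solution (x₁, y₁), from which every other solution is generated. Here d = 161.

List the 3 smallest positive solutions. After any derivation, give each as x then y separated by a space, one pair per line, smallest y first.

11775 928
277301249 21854400
6530444402175 514671119072

√161 = [12; 1,2,4,1,2,1,4,2,1,24, …], period ℓ=10 (even) → k=9
step 0: (12, 1)  from 12·(1,0) + (0,1)
step 1: (13, 1)  from 1·(12,1) + (1,0)
step 2: (38, 3)  from 2·(13,1) + (12,1)
…
step 5: (571, 45)  from 2·(203,16) + (165,13)
step 6: (774, 61)  from 1·(571,45) + (203,16)
step 7: (3667, 289)  from 4·(774,61) + (571,45)
step 8: (8108, 639)  from 2·(3667,289) + (774,61)
step 9: (11775, 928)  from 1·(8108,639) + (3667,289)
(x₁, y₁) = (11775, 928);  11775² − 161·928² = 1 ✓
(x_2, y_2) = (11775·11775 + 161·928·928, 11775·928 + 928·11775) = (277301249, 21854400)
(x_3, y_3) = (11775·277301249 + 161·928·21854400, 11775·21854400 + 928·277301249) = (6530444402175, 514671119072)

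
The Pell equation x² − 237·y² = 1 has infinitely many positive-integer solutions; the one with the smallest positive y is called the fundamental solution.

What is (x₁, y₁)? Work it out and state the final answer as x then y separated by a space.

d=237: √d = [15; 2,1,1,7,10,7,1,1,2,30] (ℓ=10, even), read p_9/q_9
k=0  a_k=15  p_k/q_k = 15/1
…
k=8  a_k=1  p_k/q_k = 90075/5851
k=9  a_k=2  p_k/q_k = 228151/14820
(x₁, y₁) = (228151, 14820);  228151² − 237·14820² = 1 ✓

228151 14820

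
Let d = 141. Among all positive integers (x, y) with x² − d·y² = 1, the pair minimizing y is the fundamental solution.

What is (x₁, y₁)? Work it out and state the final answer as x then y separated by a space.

√141 = [11; 1,6,1,22, …], period ℓ=4 (even) → k=3
a_0=11:  p_0=11·1+0=11,  q_0=11·0+1=1
a_1=1:  p_1=1·11+1=12,  q_1=1·1+0=1
a_2=6:  p_2=6·12+11=83,  q_2=6·1+1=7
a_3=1:  p_3=1·83+12=95,  q_3=1·7+1=8
→ (95, 8).  Check: 95²=9025, 141·8²=9024, difference 1.

95 8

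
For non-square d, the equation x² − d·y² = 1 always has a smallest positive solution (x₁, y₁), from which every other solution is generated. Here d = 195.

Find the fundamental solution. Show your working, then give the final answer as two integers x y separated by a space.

√195 = [13; 1,26, …], period ℓ=2 (even) → k=1
step 0: (13, 1)  from 13·(1,0) + (0,1)
step 1: (14, 1)  from 1·(13,1) + (1,0)
→ (14, 1).  Check: 14²=196, 195·1²=195, difference 1.

14 1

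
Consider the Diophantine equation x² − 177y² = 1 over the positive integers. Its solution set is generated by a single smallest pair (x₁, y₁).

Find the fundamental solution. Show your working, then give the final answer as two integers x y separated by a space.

62423 4692

√177 → a₀=13, period (3,3,2,8,2,3,3,26); ℓ=8 even so k=7
k=0  a_k=13  p_k/q_k = 13/1
k=1  a_k=3  p_k/q_k = 40/3
…
k=6  a_k=3  p_k/q_k = 18985/1427
k=7  a_k=3  p_k/q_k = 62423/4692
(x₁, y₁) = (62423, 4692);  62423² − 177·4692² = 1 ✓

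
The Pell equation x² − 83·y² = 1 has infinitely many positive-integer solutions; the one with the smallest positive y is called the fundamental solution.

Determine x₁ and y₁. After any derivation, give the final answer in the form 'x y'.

82 9

√83 = [9; 9,18, …], period ℓ=2 (even) → k=1
k=0  a_k=9  p_k/q_k = 9/1
k=1  a_k=9  p_k/q_k = 82/9
fundamental: x₁=82, y₁=9  (since 6724 − 83·81 = 1)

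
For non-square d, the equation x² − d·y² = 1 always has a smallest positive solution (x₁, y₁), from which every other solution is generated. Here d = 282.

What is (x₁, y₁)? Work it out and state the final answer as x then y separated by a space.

d=282: √d = [16; 1,3,1,4,1,3,1,32] (ℓ=8, even), read p_7/q_7
i=0: a=16 ⇒ p=16, q=1
…
i=3: a=1 ⇒ p=84, q=5
i=4: a=4 ⇒ p=403, q=24
…
i=6: a=3 ⇒ p=1864, q=111
i=7: a=1 ⇒ p=2351, q=140
(x₁, y₁) = (2351, 140);  2351² − 282·140² = 1 ✓

2351 140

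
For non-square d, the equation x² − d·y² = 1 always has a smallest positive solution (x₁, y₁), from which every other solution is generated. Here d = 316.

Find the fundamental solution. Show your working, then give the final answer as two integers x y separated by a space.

12799 720

√316 → a₀=17, period (1,3,2,8,2,3,1,34); ℓ=8 even so k=7
a_0=17:  p_0=17·1+0=17,  q_0=17·0+1=1
…
a_3=2:  p_3=2·71+18=160,  q_3=2·4+1=9
a_4=8:  p_4=8·160+71=1351,  q_4=8·9+4=76
…
a_6=3:  p_6=3·2862+1351=9937,  q_6=3·161+76=559
a_7=1:  p_7=1·9937+2862=12799,  q_7=1·559+161=720
→ (12799, 720).  Check: 12799²=163814401, 316·720²=163814400, difference 1.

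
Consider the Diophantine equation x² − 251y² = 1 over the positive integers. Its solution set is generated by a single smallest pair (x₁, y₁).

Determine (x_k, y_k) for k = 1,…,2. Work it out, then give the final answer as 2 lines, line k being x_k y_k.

3674890 231957
27009633024199 1704832919460

√251 = [15; 1,5,2,1,2,…,5,1,30, …], period ℓ=14 (even) → k=13
step 0: (15, 1)  from 15·(1,0) + (0,1)
…
step 2: (95, 6)  from 5·(16,1) + (15,1)
…
step 4: (301, 19)  from 1·(206,13) + (95,6)
step 5: (808, 51)  from 2·(301,19) + (206,13)
step 6: (1917, 121)  from 2·(808,51) + (301,19)
…
step 10: (212692, 13425)  from 1·(151649,9572) + (61043,3853)
step 11: (577033, 36422)  from 2·(212692,13425) + (151649,9572)
step 12: (3097857, 195535)  from 5·(577033,36422) + (212692,13425)
step 13: (3674890, 231957)  from 1·(3097857,195535) + (577033,36422)
fundamental: x₁=3674890, y₁=231957  (since 13504816512100 − 251·53804049849 = 1)
n=2: (3674890,231957)∘(3674890,231957) = (3674890·3674890+251·231957·231957, 3674890·231957+231957·3674890) = (27009633024199,1704832919460)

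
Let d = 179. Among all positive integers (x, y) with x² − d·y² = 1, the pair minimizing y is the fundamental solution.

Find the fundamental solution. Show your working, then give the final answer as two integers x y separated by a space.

√179 = [13; 2,1,1,1,3,…,1,2,26, …], period ℓ=14 (even) → k=13
step 0: (13, 1)  from 13·(1,0) + (0,1)
…
step 2: (40, 3)  from 1·(27,2) + (13,1)
step 3: (67, 5)  from 1·(40,3) + (27,2)
step 4: (107, 8)  from 1·(67,5) + (40,3)
step 5: (388, 29)  from 3·(107,8) + (67,5)
step 6: (2047, 153)  from 5·(388,29) + (107,8)
…
step 9: (438125, 32747)  from 3·(137042,10243) + (26999,2018)
…
step 12: (1588459, 118727)  from 1·(1013292,75737) + (575167,42990)
step 13: (4190210, 313191)  from 2·(1588459,118727) + (1013292,75737)
→ (4190210, 313191).  Check: 4190210²=17557859844100, 179·313191²=17557859844099, difference 1.

4190210 313191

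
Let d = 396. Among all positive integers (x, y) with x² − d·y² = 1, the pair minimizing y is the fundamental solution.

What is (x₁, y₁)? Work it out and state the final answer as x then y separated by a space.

√396 → a₀=19, period (1,8,1,38); ℓ=4 even so k=3
i=0: a=19 ⇒ p=19, q=1
…
i=2: a=8 ⇒ p=179, q=9
i=3: a=1 ⇒ p=199, q=10
(x₁, y₁) = (199, 10);  199² − 396·10² = 1 ✓

199 10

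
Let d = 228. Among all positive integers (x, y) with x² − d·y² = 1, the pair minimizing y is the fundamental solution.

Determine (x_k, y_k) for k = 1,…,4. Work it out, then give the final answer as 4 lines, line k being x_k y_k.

[15; 10,30] for √228; ℓ=2 ⇒ convergent index 1
i=0: a=15 ⇒ p=15, q=1
i=1: a=10 ⇒ p=151, q=10
(x₁, y₁) = (151, 10);  151² − 228·10² = 1 ✓
k=2:  x_2 = 151·151+228·10·10 = 45601,  y_2 = 151·10+10·151 = 3020
k=3:  x_3 = 151·45601+228·10·3020 = 13771351,  y_3 = 151·3020+10·45601 = 912030
k=4:  x_4 = 151·13771351+228·10·912030 = 4158902401,  y_4 = 151·912030+10·13771351 = 275430040

151 10
45601 3020
13771351 912030
4158902401 275430040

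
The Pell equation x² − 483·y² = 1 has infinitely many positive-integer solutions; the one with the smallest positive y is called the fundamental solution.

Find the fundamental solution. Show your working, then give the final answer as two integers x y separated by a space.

22 1

d=483: √d = [21; 1,42] (ℓ=2, even), read p_1/q_1
k=0  a_k=21  p_k/q_k = 21/1
k=1  a_k=1  p_k/q_k = 22/1
fundamental: x₁=22, y₁=1  (since 484 − 483·1 = 1)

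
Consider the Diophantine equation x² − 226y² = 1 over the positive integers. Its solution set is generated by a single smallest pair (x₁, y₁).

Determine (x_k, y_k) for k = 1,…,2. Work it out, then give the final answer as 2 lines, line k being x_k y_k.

451 30
406801 27060

[15; 30] for √226; ℓ=1 ⇒ convergent index 1
step 0: (15, 1)  from 15·(1,0) + (0,1)
step 1: (451, 30)  from 30·(15,1) + (1,0)
(x₁, y₁) = (451, 30);  451² − 226·30² = 1 ✓
(x_2, y_2) = (451·451 + 226·30·30, 451·30 + 30·451) = (406801, 27060)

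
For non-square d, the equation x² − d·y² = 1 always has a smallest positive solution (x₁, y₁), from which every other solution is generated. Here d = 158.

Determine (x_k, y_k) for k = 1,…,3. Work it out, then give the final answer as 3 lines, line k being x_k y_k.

7743 616
119908097 9539376
1856896782399 147726776120

[12; 1,1,3,12,3,1,1,24] for √158; ℓ=8 ⇒ convergent index 7
a_0=12:  p_0=12·1+0=12,  q_0=12·0+1=1
…
a_2=1:  p_2=1·13+12=25,  q_2=1·1+1=2
a_3=3:  p_3=3·25+13=88,  q_3=3·2+1=7
…
a_5=3:  p_5=3·1081+88=3331,  q_5=3·86+7=265
a_6=1:  p_6=1·3331+1081=4412,  q_6=1·265+86=351
a_7=1:  p_7=1·4412+3331=7743,  q_7=1·351+265=616
→ (7743, 616).  Check: 7743²=59954049, 158·616²=59954048, difference 1.
(7743+616√158)^2 = 119908097 + 9539376√158
(7743+616√158)^3 = 1856896782399 + 147726776120√158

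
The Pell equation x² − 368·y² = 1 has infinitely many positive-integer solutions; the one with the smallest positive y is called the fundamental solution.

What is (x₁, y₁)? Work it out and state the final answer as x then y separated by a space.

1151 60

d=368: √d = [19; 5,2,5,38] (ℓ=4, even), read p_3/q_3
i=0: a=19 ⇒ p=19, q=1
…
i=2: a=2 ⇒ p=211, q=11
i=3: a=5 ⇒ p=1151, q=60
→ (1151, 60).  Check: 1151²=1324801, 368·60²=1324800, difference 1.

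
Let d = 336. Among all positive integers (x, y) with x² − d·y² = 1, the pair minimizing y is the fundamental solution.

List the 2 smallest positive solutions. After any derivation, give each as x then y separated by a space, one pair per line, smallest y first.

√336 → a₀=18, period (3,36); ℓ=2 even so k=1
step 0: (18, 1)  from 18·(1,0) + (0,1)
step 1: (55, 3)  from 3·(18,1) + (1,0)
fundamental: x₁=55, y₁=3  (since 3025 − 336·9 = 1)
k=2:  x_2 = 55·55+336·3·3 = 6049,  y_2 = 55·3+3·55 = 330

55 3
6049 330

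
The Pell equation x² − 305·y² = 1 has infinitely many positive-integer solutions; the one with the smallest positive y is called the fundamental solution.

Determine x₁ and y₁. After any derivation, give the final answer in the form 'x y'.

489 28

√305 = [17; 2,6,2,34, …], period ℓ=4 (even) → k=3
k=0  a_k=17  p_k/q_k = 17/1
…
k=2  a_k=6  p_k/q_k = 227/13
k=3  a_k=2  p_k/q_k = 489/28
→ (489, 28).  Check: 489²=239121, 305·28²=239120, difference 1.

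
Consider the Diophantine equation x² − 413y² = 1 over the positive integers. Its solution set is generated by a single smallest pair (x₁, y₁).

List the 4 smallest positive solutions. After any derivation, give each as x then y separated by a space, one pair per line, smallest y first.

113399 5580
25718666401 1265532840
5832942102300599 287020317040740
1322899602891852585601 65095633862940217680

√413 = [20; 3,9,1,4,1,9,3,40, …], period ℓ=8 (even) → k=7
a_0=20:  p_0=20·1+0=20,  q_0=20·0+1=1
…
a_2=9:  p_2=9·61+20=569,  q_2=9·3+1=28
a_3=1:  p_3=1·569+61=630,  q_3=1·28+3=31
…
a_5=1:  p_5=1·3089+630=3719,  q_5=1·152+31=183
a_6=9:  p_6=9·3719+3089=36560,  q_6=9·183+152=1799
a_7=3:  p_7=3·36560+3719=113399,  q_7=3·1799+183=5580
→ (113399, 5580).  Check: 113399²=12859333201, 413·5580²=12859333200, difference 1.
n=2: (113399,5580)∘(113399,5580) = (113399·113399+413·5580·5580, 113399·5580+5580·113399) = (25718666401,1265532840)
n=3: (25718666401,1265532840)∘(113399,5580) = (113399·25718666401+413·5580·1265532840, 113399·1265532840+5580·25718666401) = (5832942102300599,287020317040740)
n=4: (5832942102300599,287020317040740)∘(113399,5580) = (113399·5832942102300599+413·5580·287020317040740, 113399·287020317040740+5580·5832942102300599) = (1322899602891852585601,65095633862940217680)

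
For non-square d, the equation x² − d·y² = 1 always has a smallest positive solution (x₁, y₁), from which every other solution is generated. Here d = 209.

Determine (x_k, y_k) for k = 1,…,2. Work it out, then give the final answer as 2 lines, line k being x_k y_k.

√209 = [14; 2,5,3,2,3,5,2,28, …], period ℓ=8 (even) → k=7
a_0=14:  p_0=14·1+0=14,  q_0=14·0+1=1
a_1=2:  p_1=2·14+1=29,  q_1=2·1+0=2
…
a_6=5:  p_6=5·4019+1171=21266,  q_6=5·278+81=1471
a_7=2:  p_7=2·21266+4019=46551,  q_7=2·1471+278=3220
(x₁, y₁) = (46551, 3220);  46551² − 209·3220² = 1 ✓
k=2:  x_2 = 46551·46551+209·3220·3220 = 4333991201,  y_2 = 46551·3220+3220·46551 = 299788440

46551 3220
4333991201 299788440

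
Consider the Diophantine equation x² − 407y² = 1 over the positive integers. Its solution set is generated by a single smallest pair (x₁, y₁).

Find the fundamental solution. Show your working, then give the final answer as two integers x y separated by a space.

2663 132

√407 → a₀=20, period (5,1,2,1,5,40); ℓ=6 even so k=5
i=0: a=20 ⇒ p=20, q=1
i=1: a=5 ⇒ p=101, q=5
i=2: a=1 ⇒ p=121, q=6
i=3: a=2 ⇒ p=343, q=17
i=4: a=1 ⇒ p=464, q=23
i=5: a=5 ⇒ p=2663, q=132
→ (2663, 132).  Check: 2663²=7091569, 407·132²=7091568, difference 1.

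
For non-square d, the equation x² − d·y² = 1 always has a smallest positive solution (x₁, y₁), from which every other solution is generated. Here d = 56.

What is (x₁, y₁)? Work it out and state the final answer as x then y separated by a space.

d=56: √d = [7; 2,14] (ℓ=2, even), read p_1/q_1
step 0: (7, 1)  from 7·(1,0) + (0,1)
step 1: (15, 2)  from 2·(7,1) + (1,0)
→ (15, 2).  Check: 15²=225, 56·2²=224, difference 1.

15 2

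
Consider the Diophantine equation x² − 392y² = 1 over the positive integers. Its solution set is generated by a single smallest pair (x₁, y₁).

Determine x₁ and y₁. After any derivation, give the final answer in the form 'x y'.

99 5

[19; 1,3,1,38] for √392; ℓ=4 ⇒ convergent index 3
i=0: a=19 ⇒ p=19, q=1
…
i=2: a=3 ⇒ p=79, q=4
i=3: a=1 ⇒ p=99, q=5
(x₁, y₁) = (99, 5);  99² − 392·5² = 1 ✓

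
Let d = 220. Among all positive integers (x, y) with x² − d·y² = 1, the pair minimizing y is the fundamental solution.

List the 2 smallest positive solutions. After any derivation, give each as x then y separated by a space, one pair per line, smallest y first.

89 6
15841 1068

[14; 1,4,1,28] for √220; ℓ=4 ⇒ convergent index 3
i=0: a=14 ⇒ p=14, q=1
i=1: a=1 ⇒ p=15, q=1
i=2: a=4 ⇒ p=74, q=5
i=3: a=1 ⇒ p=89, q=6
→ (89, 6).  Check: 89²=7921, 220·6²=7920, difference 1.
(x_2, y_2) = (89·89 + 220·6·6, 89·6 + 6·89) = (15841, 1068)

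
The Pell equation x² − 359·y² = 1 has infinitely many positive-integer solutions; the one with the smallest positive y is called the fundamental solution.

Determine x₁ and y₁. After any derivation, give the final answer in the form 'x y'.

360 19

d=359: √d = [18; 1,17,1,36] (ℓ=4, even), read p_3/q_3
k=0  a_k=18  p_k/q_k = 18/1
k=1  a_k=1  p_k/q_k = 19/1
k=2  a_k=17  p_k/q_k = 341/18
k=3  a_k=1  p_k/q_k = 360/19
(x₁, y₁) = (360, 19);  360² − 359·19² = 1 ✓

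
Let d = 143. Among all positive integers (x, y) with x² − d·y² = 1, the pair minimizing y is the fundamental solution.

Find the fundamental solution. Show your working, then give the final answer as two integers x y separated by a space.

12 1

d=143: √d = [11; 1,22] (ℓ=2, even), read p_1/q_1
a_0=11:  p_0=11·1+0=11,  q_0=11·0+1=1
a_1=1:  p_1=1·11+1=12,  q_1=1·1+0=1
fundamental: x₁=12, y₁=1  (since 144 − 143·1 = 1)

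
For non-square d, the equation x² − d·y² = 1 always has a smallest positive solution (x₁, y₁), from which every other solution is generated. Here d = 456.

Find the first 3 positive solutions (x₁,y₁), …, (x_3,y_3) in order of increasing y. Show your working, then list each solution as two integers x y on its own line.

d=456: √d = [21; 2,1,4,1,2,42] (ℓ=6, even), read p_5/q_5
i=0: a=21 ⇒ p=21, q=1
…
i=2: a=1 ⇒ p=64, q=3
i=3: a=4 ⇒ p=299, q=14
i=4: a=1 ⇒ p=363, q=17
i=5: a=2 ⇒ p=1025, q=48
(x₁, y₁) = (1025, 48);  1025² − 456·48² = 1 ✓
k=2:  x_2 = 1025·1025+456·48·48 = 2101249,  y_2 = 1025·48+48·1025 = 98400
k=3:  x_3 = 1025·2101249+456·48·98400 = 4307559425,  y_3 = 1025·98400+48·2101249 = 201719952

1025 48
2101249 98400
4307559425 201719952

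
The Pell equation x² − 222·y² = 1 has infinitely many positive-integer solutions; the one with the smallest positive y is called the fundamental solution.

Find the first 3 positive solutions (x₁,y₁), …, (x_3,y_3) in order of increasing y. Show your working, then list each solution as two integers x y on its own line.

149 10
44401 2980
13231349 888030

[14; 1,8,1,28] for √222; ℓ=4 ⇒ convergent index 3
i=0: a=14 ⇒ p=14, q=1
i=1: a=1 ⇒ p=15, q=1
i=2: a=8 ⇒ p=134, q=9
i=3: a=1 ⇒ p=149, q=10
→ (149, 10).  Check: 149²=22201, 222·10²=22200, difference 1.
(149+10√222)^2 = 44401 + 2980√222
(149+10√222)^3 = 13231349 + 888030√222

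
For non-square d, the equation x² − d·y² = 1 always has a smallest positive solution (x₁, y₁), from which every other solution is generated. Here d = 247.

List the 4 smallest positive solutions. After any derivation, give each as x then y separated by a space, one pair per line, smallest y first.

d=247: √d = [15; 1,2,1,1,9,1,9,1,1,2,1,30] (ℓ=12, even), read p_11/q_11
k=0  a_k=15  p_k/q_k = 15/1
…
k=4  a_k=1  p_k/q_k = 110/7
…
k=6  a_k=1  p_k/q_k = 1163/74
…
k=9  a_k=1  p_k/q_k = 24203/1540
k=10  a_k=2  p_k/q_k = 61089/3887
k=11  a_k=1  p_k/q_k = 85292/5427
→ (85292, 5427).  Check: 85292²=7274725264, 247·5427²=7274725263, difference 1.
(x_2, y_2) = (85292·85292 + 247·5427·5427, 85292·5427 + 5427·85292) = (14549450527, 925759368)
(x_3, y_3) = (85292·14549450527 + 247·5427·925759368, 85292·925759368 + 5427·14549450527) = (2481903468612476, 157919736025485)
(x_4, y_4) = (85292·2481903468612476 + 247·5427·157919736025485, 85292·157919736025485 + 5427·2481903468612476) = (423373021275241155457, 26938580249245573872)

85292 5427
14549450527 925759368
2481903468612476 157919736025485
423373021275241155457 26938580249245573872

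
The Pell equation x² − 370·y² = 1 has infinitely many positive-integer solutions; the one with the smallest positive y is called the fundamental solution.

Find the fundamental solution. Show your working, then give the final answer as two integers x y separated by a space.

√370 → a₀=19, period (4,4,38); ℓ=3 odd so k=5
k=0  a_k=19  p_k/q_k = 19/1
k=1  a_k=4  p_k/q_k = 77/4
k=2  a_k=4  p_k/q_k = 327/17
k=3  a_k=38  p_k/q_k = 12503/650
k=4  a_k=4  p_k/q_k = 50339/2617
k=5  a_k=4  p_k/q_k = 213859/11118
→ (213859, 11118).  Check: 213859²=45735671881, 370·11118²=45735671880, difference 1.

213859 11118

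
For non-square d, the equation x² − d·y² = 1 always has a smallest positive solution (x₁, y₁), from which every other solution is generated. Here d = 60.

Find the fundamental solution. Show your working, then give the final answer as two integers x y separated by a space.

√60 → a₀=7, period (1,2,1,14); ℓ=4 even so k=3
i=0: a=7 ⇒ p=7, q=1
…
i=2: a=2 ⇒ p=23, q=3
i=3: a=1 ⇒ p=31, q=4
fundamental: x₁=31, y₁=4  (since 961 − 60·16 = 1)

31 4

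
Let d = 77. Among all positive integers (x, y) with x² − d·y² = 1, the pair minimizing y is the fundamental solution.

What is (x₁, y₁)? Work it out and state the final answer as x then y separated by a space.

351 40

d=77: √d = [8; 1,3,2,3,1,16] (ℓ=6, even), read p_5/q_5
k=0  a_k=8  p_k/q_k = 8/1
k=1  a_k=1  p_k/q_k = 9/1
k=2  a_k=3  p_k/q_k = 35/4
…
k=4  a_k=3  p_k/q_k = 272/31
k=5  a_k=1  p_k/q_k = 351/40
→ (351, 40).  Check: 351²=123201, 77·40²=123200, difference 1.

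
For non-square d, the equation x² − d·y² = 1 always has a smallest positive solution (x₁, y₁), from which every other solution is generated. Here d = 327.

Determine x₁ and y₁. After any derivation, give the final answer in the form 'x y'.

217 12

[18; 12,36] for √327; ℓ=2 ⇒ convergent index 1
k=0  a_k=18  p_k/q_k = 18/1
k=1  a_k=12  p_k/q_k = 217/12
fundamental: x₁=217, y₁=12  (since 47089 − 327·144 = 1)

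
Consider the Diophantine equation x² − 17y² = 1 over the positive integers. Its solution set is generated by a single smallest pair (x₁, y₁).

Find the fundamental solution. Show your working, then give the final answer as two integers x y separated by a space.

33 8

√17 → a₀=4, period (8); ℓ=1 odd so k=1
k=0  a_k=4  p_k/q_k = 4/1
k=1  a_k=8  p_k/q_k = 33/8
fundamental: x₁=33, y₁=8  (since 1089 − 17·64 = 1)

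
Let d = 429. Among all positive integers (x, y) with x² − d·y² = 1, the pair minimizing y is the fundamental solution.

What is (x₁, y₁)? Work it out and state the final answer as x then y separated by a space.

1524095 73584

√429 = [20; 1,2,2,9,1,12,1,9,2,2,1,40, …], period ℓ=12 (even) → k=11
step 0: (20, 1)  from 20·(1,0) + (0,1)
…
step 2: (62, 3)  from 2·(21,1) + (20,1)
step 3: (145, 7)  from 2·(62,3) + (21,1)
step 4: (1367, 66)  from 9·(145,7) + (62,3)
step 5: (1512, 73)  from 1·(1367,66) + (145,7)
…
step 7: (21023, 1015)  from 1·(19511,942) + (1512,73)
step 8: (208718, 10077)  from 9·(21023,1015) + (19511,942)
…
step 10: (1085636, 52415)  from 2·(438459,21169) + (208718,10077)
step 11: (1524095, 73584)  from 1·(1085636,52415) + (438459,21169)
(x₁, y₁) = (1524095, 73584);  1524095² − 429·73584² = 1 ✓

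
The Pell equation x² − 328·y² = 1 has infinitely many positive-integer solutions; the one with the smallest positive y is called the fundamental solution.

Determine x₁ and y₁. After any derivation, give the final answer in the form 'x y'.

d=328: √d = [18; 9,36] (ℓ=2, even), read p_1/q_1
a_0=18:  p_0=18·1+0=18,  q_0=18·0+1=1
a_1=9:  p_1=9·18+1=163,  q_1=9·1+0=9
(x₁, y₁) = (163, 9);  163² − 328·9² = 1 ✓

163 9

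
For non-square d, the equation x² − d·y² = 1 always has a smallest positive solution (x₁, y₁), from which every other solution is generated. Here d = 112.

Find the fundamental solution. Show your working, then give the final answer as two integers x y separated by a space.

[10; 1,1,2,1,1,20] for √112; ℓ=6 ⇒ convergent index 5
a_0=10:  p_0=10·1+0=10,  q_0=10·0+1=1
a_1=1:  p_1=1·10+1=11,  q_1=1·1+0=1
…
a_3=2:  p_3=2·21+11=53,  q_3=2·2+1=5
a_4=1:  p_4=1·53+21=74,  q_4=1·5+2=7
a_5=1:  p_5=1·74+53=127,  q_5=1·7+5=12
fundamental: x₁=127, y₁=12  (since 16129 − 112·144 = 1)

127 12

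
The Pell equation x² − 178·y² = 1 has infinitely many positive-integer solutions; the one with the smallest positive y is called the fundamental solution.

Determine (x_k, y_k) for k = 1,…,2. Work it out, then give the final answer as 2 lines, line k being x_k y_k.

√178 → a₀=13, period (2,1,12,1,2,26); ℓ=6 even so k=5
k=0  a_k=13  p_k/q_k = 13/1
…
k=3  a_k=12  p_k/q_k = 507/38
k=4  a_k=1  p_k/q_k = 547/41
k=5  a_k=2  p_k/q_k = 1601/120
(x₁, y₁) = (1601, 120);  1601² − 178·120² = 1 ✓
k=2:  x_2 = 1601·1601+178·120·120 = 5126401,  y_2 = 1601·120+120·1601 = 384240

1601 120
5126401 384240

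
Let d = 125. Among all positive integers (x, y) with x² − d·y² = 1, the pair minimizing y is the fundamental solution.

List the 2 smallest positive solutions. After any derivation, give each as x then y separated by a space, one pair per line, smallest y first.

√125 → a₀=11, period (5,1,1,5,22); ℓ=5 odd so k=9
k=0  a_k=11  p_k/q_k = 11/1
k=1  a_k=5  p_k/q_k = 56/5
k=2  a_k=1  p_k/q_k = 67/6
k=3  a_k=1  p_k/q_k = 123/11
…
k=5  a_k=22  p_k/q_k = 15127/1353
k=6  a_k=5  p_k/q_k = 76317/6826
…
k=8  a_k=1  p_k/q_k = 167761/15005
k=9  a_k=5  p_k/q_k = 930249/83204
(x₁, y₁) = (930249, 83204);  930249² − 125·83204² = 1 ✓
(930249+83204√125)^2 = 1730726404001 + 154800875592√125

930249 83204
1730726404001 154800875592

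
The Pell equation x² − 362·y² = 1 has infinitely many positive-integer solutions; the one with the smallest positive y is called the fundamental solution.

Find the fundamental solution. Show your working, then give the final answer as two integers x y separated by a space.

[19; 38] for √362; ℓ=1 ⇒ convergent index 1
step 0: (19, 1)  from 19·(1,0) + (0,1)
step 1: (723, 38)  from 38·(19,1) + (1,0)
→ (723, 38).  Check: 723²=522729, 362·38²=522728, difference 1.

723 38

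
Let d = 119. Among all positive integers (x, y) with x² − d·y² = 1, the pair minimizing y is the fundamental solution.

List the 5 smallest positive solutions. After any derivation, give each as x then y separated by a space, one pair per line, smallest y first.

120 11
28799 2640
6911640 633589
1658764801 152058720
398096640600 36493459211

√119 → a₀=10, period (1,9,1,20); ℓ=4 even so k=3
i=0: a=10 ⇒ p=10, q=1
i=1: a=1 ⇒ p=11, q=1
i=2: a=9 ⇒ p=109, q=10
i=3: a=1 ⇒ p=120, q=11
→ (120, 11).  Check: 120²=14400, 119·11²=14399, difference 1.
(x_2, y_2) = (120·120 + 119·11·11, 120·11 + 11·120) = (28799, 2640)
(x_3, y_3) = (120·28799 + 119·11·2640, 120·2640 + 11·28799) = (6911640, 633589)
(x_4, y_4) = (120·6911640 + 119·11·633589, 120·633589 + 11·6911640) = (1658764801, 152058720)
(x_5, y_5) = (120·1658764801 + 119·11·152058720, 120·152058720 + 11·1658764801) = (398096640600, 36493459211)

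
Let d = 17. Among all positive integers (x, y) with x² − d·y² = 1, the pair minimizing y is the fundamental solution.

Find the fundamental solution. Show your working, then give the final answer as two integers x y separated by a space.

33 8

√17 = [4; 8, …], period ℓ=1 (odd) → k=1
a_0=4:  p_0=4·1+0=4,  q_0=4·0+1=1
a_1=8:  p_1=8·4+1=33,  q_1=8·1+0=8
(x₁, y₁) = (33, 8);  33² − 17·8² = 1 ✓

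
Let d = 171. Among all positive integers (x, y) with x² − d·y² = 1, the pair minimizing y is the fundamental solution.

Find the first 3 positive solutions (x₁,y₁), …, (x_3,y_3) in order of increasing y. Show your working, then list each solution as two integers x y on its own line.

√171 = [13; 13,26, …], period ℓ=2 (even) → k=1
a_0=13:  p_0=13·1+0=13,  q_0=13·0+1=1
a_1=13:  p_1=13·13+1=170,  q_1=13·1+0=13
(x₁, y₁) = (170, 13);  170² − 171·13² = 1 ✓
(170+13√171)^2 = 57799 + 4420√171
(170+13√171)^3 = 19651490 + 1502787√171

170 13
57799 4420
19651490 1502787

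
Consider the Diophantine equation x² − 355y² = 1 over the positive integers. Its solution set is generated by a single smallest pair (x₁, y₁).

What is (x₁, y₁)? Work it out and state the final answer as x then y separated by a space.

d=355: √d = [18; 1,5,3,3,1,6,1,3,3,5,1,36] (ℓ=12, even), read p_11/q_11
step 0: (18, 1)  from 18·(1,0) + (0,1)
…
step 5: (1545, 82)  from 1·(1187,63) + (358,19)
…
step 10: (803418, 42641)  from 5·(151391,8035) + (46463,2466)
step 11: (954809, 50676)  from 1·(803418,42641) + (151391,8035)
(x₁, y₁) = (954809, 50676);  954809² − 355·50676² = 1 ✓

954809 50676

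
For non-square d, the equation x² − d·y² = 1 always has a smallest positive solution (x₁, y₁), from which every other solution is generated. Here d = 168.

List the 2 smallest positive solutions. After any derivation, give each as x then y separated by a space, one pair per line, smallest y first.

13 1
337 26

[12; 1,24] for √168; ℓ=2 ⇒ convergent index 1
i=0: a=12 ⇒ p=12, q=1
i=1: a=1 ⇒ p=13, q=1
fundamental: x₁=13, y₁=1  (since 169 − 168·1 = 1)
(x_2, y_2) = (13·13 + 168·1·1, 13·1 + 1·13) = (337, 26)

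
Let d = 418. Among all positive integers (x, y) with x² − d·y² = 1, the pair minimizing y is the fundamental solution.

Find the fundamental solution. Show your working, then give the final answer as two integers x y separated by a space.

33857 1656

√418 = [20; 2,4,20,4,2,40, …], period ℓ=6 (even) → k=5
a_0=20:  p_0=20·1+0=20,  q_0=20·0+1=1
…
a_2=4:  p_2=4·41+20=184,  q_2=4·2+1=9
…
a_4=4:  p_4=4·3721+184=15068,  q_4=4·182+9=737
a_5=2:  p_5=2·15068+3721=33857,  q_5=2·737+182=1656
→ (33857, 1656).  Check: 33857²=1146296449, 418·1656²=1146296448, difference 1.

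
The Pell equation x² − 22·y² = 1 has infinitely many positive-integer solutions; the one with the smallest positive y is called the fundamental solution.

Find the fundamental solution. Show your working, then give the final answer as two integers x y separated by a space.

197 42

d=22: √d = [4; 1,2,4,2,1,8] (ℓ=6, even), read p_5/q_5
i=0: a=4 ⇒ p=4, q=1
i=1: a=1 ⇒ p=5, q=1
…
i=4: a=2 ⇒ p=136, q=29
i=5: a=1 ⇒ p=197, q=42
(x₁, y₁) = (197, 42);  197² − 22·42² = 1 ✓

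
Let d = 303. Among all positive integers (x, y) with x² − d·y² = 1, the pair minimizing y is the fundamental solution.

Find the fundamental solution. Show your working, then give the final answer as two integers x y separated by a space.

2524 145

[17; 2,2,5,2,2,34] for √303; ℓ=6 ⇒ convergent index 5
a_0=17:  p_0=17·1+0=17,  q_0=17·0+1=1
…
a_2=2:  p_2=2·35+17=87,  q_2=2·2+1=5
a_3=5:  p_3=5·87+35=470,  q_3=5·5+2=27
a_4=2:  p_4=2·470+87=1027,  q_4=2·27+5=59
a_5=2:  p_5=2·1027+470=2524,  q_5=2·59+27=145
(x₁, y₁) = (2524, 145);  2524² − 303·145² = 1 ✓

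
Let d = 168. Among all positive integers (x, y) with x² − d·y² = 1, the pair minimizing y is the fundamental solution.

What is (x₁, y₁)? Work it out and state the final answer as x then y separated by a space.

13 1

√168 → a₀=12, period (1,24); ℓ=2 even so k=1
a_0=12:  p_0=12·1+0=12,  q_0=12·0+1=1
a_1=1:  p_1=1·12+1=13,  q_1=1·1+0=1
→ (13, 1).  Check: 13²=169, 168·1²=168, difference 1.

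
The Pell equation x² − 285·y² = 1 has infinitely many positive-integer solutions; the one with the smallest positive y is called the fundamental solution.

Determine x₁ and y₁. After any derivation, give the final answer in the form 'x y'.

2431 144

[16; 1,7,2,7,1,32] for √285; ℓ=6 ⇒ convergent index 5
a_0=16:  p_0=16·1+0=16,  q_0=16·0+1=1
a_1=1:  p_1=1·16+1=17,  q_1=1·1+0=1
a_2=7:  p_2=7·17+16=135,  q_2=7·1+1=8
a_3=2:  p_3=2·135+17=287,  q_3=2·8+1=17
a_4=7:  p_4=7·287+135=2144,  q_4=7·17+8=127
a_5=1:  p_5=1·2144+287=2431,  q_5=1·127+17=144
fundamental: x₁=2431, y₁=144  (since 5909761 − 285·20736 = 1)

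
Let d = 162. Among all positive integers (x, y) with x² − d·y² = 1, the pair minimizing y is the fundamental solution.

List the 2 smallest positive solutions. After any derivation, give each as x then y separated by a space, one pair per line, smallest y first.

d=162: √d = [12; 1,2,1,2,12,2,1,2,1,24] (ℓ=10, even), read p_9/q_9
k=0  a_k=12  p_k/q_k = 12/1
…
k=4  a_k=2  p_k/q_k = 140/11
k=5  a_k=12  p_k/q_k = 1731/136
…
k=8  a_k=2  p_k/q_k = 14268/1121
k=9  a_k=1  p_k/q_k = 19601/1540
→ (19601, 1540).  Check: 19601²=384199201, 162·1540²=384199200, difference 1.
n=2: (19601,1540)∘(19601,1540) = (19601·19601+162·1540·1540, 19601·1540+1540·19601) = (768398401,60371080)

19601 1540
768398401 60371080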